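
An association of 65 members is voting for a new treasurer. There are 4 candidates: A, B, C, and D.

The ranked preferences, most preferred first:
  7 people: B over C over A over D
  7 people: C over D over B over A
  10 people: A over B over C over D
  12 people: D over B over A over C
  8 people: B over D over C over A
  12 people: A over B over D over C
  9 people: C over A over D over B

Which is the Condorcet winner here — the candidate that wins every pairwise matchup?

B vs A: 34–31
B vs C: 49–16
B vs D: 37–28
B beats every other candidate.

B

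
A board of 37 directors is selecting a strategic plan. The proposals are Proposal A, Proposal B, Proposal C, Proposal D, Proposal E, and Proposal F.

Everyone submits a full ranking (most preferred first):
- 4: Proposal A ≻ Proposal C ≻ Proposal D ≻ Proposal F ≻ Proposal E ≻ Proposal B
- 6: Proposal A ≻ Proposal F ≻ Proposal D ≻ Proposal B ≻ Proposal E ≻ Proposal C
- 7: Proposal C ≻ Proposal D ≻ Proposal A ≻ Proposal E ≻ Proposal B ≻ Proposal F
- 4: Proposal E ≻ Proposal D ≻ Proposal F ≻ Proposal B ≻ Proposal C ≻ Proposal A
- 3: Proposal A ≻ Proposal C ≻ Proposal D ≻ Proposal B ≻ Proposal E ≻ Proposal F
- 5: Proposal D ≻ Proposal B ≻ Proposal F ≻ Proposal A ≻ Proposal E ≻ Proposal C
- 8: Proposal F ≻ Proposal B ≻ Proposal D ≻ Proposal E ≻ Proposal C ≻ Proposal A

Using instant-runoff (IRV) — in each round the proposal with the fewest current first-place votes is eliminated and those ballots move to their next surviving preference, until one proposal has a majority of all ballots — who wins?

Proposal D

Round 1: Proposal A 13, Proposal B 0, Proposal C 7, Proposal D 5, Proposal E 4, Proposal F 8. Proposal B eliminated.
Round 2: Proposal A 13, Proposal C 7, Proposal D 5, Proposal E 4, Proposal F 8. Proposal E eliminated.
Round 3: Proposal A 13, Proposal C 7, Proposal D 9, Proposal F 8. Proposal C eliminated.
Round 4: Proposal A 13, Proposal D 16, Proposal F 8. Proposal F eliminated.
Round 5: Proposal A 13, Proposal D 24. Proposal D has a majority (≥19).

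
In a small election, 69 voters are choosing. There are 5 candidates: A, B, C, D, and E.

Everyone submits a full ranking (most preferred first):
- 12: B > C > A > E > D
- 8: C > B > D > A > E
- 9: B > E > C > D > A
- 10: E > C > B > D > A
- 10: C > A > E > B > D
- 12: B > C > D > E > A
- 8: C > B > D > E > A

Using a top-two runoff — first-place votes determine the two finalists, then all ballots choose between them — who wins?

C

Round 1 first-place votes: A 0, B 33, C 26, D 0, E 10. B and C advance.
Runoff: B is ranked above C on 33 ballots, C above B on 36.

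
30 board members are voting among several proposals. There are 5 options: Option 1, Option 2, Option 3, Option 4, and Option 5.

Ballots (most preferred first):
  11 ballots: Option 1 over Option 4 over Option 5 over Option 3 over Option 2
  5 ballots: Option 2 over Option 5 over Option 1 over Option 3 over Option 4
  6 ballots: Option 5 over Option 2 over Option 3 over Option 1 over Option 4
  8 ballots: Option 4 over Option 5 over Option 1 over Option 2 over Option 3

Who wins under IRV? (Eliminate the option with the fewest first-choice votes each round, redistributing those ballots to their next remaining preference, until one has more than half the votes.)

Option 5

Round 1: Option 1 11, Option 2 5, Option 3 0, Option 4 8, Option 5 6. Option 3 eliminated.
Round 2: Option 1 11, Option 2 5, Option 4 8, Option 5 6. Option 2 eliminated.
Round 3: Option 1 11, Option 4 8, Option 5 11. Option 4 eliminated.
Round 4: Option 1 11, Option 5 19. Option 5 has a majority (≥16).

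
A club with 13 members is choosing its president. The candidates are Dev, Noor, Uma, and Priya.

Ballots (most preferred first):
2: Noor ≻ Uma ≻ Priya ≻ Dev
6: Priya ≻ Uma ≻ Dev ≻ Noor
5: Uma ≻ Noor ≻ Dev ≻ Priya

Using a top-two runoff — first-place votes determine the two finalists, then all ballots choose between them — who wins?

Uma

Round 1 first-place votes: Dev 0, Noor 2, Uma 5, Priya 6. Priya and Uma advance.
Runoff: Priya is ranked above Uma on 6 ballots, Uma above Priya on 7.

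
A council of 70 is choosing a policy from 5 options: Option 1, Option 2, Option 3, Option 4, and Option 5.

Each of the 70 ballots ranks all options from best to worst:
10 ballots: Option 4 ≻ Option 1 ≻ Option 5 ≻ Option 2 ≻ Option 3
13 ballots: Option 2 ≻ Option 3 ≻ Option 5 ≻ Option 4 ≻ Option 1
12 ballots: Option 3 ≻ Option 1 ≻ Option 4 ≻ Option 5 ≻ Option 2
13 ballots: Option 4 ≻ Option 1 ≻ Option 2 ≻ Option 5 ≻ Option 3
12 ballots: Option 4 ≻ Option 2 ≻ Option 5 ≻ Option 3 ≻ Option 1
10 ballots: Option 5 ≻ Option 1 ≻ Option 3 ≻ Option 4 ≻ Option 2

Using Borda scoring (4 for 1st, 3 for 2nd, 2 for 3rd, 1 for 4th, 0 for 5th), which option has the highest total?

Option 1: 10×3 + 13×0 + 12×3 + 13×3 + 12×0 + 10×3 = 135
Option 2: 10×1 + 13×4 + 12×0 + 13×2 + 12×3 + 10×0 = 124
Option 3: 10×0 + 13×3 + 12×4 + 13×0 + 12×1 + 10×2 = 119
Option 4: 10×4 + 13×1 + 12×2 + 13×4 + 12×4 + 10×1 = 187
Option 5: 10×2 + 13×2 + 12×1 + 13×1 + 12×2 + 10×4 = 135

Option 4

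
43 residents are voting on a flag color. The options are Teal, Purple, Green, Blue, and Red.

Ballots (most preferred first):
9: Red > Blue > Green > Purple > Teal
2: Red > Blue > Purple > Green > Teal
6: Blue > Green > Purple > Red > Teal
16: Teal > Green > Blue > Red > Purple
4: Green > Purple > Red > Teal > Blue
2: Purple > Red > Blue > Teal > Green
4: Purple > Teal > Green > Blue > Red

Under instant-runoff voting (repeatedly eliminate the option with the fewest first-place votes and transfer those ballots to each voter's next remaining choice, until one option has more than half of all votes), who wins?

Purple

Round 1: Teal 16, Purple 6, Green 4, Blue 6, Red 11. Green eliminated.
Round 2: Teal 16, Purple 10, Blue 6, Red 11. Blue eliminated.
Round 3: Teal 16, Purple 16, Red 11. Red eliminated.
Round 4: Teal 16, Purple 27. Purple has a majority (≥22).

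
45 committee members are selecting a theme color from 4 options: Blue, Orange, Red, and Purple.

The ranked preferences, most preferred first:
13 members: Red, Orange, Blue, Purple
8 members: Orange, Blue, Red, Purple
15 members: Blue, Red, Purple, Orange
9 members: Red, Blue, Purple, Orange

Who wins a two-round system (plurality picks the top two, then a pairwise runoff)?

Round 1 first-place votes: Blue 15, Orange 8, Red 22, Purple 0. Red and Blue advance.
Runoff: Red is ranked above Blue on 22 ballots, Blue above Red on 23.

Blue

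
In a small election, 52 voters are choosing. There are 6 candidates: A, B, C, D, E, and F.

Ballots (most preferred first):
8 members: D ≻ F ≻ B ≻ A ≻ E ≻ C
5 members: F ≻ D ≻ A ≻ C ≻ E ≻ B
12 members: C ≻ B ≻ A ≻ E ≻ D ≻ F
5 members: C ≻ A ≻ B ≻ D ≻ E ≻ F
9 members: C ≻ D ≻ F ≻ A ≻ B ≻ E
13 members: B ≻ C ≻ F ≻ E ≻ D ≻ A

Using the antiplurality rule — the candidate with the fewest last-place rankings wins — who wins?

Last-place votes: A 13, B 5, C 8, D 0, E 9, F 17.

D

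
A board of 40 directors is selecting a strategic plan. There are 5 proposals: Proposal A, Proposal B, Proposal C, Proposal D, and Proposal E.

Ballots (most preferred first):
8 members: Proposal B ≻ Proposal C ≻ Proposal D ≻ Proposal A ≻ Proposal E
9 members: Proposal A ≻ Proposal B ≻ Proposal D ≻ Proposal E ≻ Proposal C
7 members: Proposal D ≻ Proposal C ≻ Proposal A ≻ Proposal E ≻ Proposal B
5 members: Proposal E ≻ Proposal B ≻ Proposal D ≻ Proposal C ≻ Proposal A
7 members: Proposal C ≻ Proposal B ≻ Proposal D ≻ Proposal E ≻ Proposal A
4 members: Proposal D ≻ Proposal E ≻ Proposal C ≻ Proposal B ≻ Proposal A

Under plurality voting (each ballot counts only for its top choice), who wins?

First-place votes: Proposal A 9, Proposal B 8, Proposal C 7, Proposal D 11, Proposal E 5.

Proposal D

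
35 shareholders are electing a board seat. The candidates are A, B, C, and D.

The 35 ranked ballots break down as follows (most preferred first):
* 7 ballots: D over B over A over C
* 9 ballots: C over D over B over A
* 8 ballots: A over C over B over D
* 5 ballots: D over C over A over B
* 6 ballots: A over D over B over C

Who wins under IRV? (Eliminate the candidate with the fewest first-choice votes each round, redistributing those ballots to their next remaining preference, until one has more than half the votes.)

Round 1: A 14, B 0, C 9, D 12. B eliminated.
Round 2: A 14, C 9, D 12. C eliminated.
Round 3: A 14, D 21. D has a majority (≥18).

D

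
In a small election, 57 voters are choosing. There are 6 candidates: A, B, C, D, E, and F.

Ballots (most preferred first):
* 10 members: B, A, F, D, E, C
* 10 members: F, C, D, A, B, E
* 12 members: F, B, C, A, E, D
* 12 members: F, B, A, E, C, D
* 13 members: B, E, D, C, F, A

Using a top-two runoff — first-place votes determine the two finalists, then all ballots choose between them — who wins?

F

Round 1 first-place votes: A 0, B 23, C 0, D 0, E 0, F 34. F and B advance.
Runoff: F is ranked above B on 34 ballots, B above F on 23.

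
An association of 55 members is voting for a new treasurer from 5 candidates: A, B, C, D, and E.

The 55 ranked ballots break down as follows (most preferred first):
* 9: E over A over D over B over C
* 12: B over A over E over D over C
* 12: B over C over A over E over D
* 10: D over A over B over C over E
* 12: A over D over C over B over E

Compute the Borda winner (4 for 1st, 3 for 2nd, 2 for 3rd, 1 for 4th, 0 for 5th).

A: 9×3 + 12×3 + 12×2 + 10×3 + 12×4 = 165
B: 9×1 + 12×4 + 12×4 + 10×2 + 12×1 = 137
C: 9×0 + 12×0 + 12×3 + 10×1 + 12×2 = 70
D: 9×2 + 12×1 + 12×0 + 10×4 + 12×3 = 106
E: 9×4 + 12×2 + 12×1 + 10×0 + 12×0 = 72

A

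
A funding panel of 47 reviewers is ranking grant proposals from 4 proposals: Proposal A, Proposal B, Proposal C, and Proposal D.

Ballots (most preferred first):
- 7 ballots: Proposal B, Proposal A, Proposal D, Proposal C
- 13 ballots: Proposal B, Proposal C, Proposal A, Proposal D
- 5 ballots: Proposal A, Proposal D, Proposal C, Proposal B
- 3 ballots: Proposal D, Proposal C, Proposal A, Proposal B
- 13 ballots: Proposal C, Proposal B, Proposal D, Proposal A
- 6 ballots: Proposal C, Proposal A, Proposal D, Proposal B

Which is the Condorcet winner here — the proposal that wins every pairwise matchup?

Proposal C

Proposal C vs Proposal A: 35–12
Proposal C vs Proposal B: 27–20
Proposal C vs Proposal D: 32–15
Proposal C beats every other proposal.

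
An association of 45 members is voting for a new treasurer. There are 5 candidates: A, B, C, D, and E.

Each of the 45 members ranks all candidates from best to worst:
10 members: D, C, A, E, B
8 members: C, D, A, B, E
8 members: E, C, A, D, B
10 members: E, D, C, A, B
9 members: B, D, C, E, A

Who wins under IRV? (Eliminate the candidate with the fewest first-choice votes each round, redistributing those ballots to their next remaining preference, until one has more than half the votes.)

D

Round 1: A 0, B 9, C 8, D 10, E 18. A eliminated.
Round 2: B 9, C 8, D 10, E 18. C eliminated.
Round 3: B 9, D 18, E 18. B eliminated.
Round 4: D 27, E 18. D has a majority (≥23).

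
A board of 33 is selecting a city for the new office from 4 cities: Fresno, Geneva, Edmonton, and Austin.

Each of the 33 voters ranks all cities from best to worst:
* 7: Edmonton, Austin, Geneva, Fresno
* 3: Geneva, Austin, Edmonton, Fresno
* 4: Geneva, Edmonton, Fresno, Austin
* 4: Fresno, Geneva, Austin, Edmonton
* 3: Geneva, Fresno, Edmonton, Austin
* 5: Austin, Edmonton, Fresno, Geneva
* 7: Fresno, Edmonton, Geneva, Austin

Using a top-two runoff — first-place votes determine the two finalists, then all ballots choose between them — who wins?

Geneva

Round 1 first-place votes: Fresno 11, Geneva 10, Edmonton 7, Austin 5. Fresno and Geneva advance.
Runoff: Fresno is ranked above Geneva on 16 ballots, Geneva above Fresno on 17.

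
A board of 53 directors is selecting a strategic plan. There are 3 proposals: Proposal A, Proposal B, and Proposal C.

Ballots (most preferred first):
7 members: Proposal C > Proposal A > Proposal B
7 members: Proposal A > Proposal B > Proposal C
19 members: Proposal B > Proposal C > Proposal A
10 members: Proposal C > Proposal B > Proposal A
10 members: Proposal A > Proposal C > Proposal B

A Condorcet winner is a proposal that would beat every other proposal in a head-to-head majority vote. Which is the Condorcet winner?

Proposal C

Proposal C vs Proposal A: 36–17
Proposal C vs Proposal B: 27–26
Proposal C beats every other proposal.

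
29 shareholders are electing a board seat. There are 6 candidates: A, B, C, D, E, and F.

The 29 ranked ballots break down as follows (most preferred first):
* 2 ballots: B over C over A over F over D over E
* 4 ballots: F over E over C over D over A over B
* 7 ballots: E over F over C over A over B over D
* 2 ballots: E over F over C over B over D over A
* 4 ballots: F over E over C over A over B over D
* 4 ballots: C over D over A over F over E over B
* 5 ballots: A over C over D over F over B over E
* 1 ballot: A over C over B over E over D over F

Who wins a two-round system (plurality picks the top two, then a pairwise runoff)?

Round 1 first-place votes: A 6, B 2, C 4, D 0, E 9, F 8. E and F advance.
Runoff: E is ranked above F on 10 ballots, F above E on 19.

F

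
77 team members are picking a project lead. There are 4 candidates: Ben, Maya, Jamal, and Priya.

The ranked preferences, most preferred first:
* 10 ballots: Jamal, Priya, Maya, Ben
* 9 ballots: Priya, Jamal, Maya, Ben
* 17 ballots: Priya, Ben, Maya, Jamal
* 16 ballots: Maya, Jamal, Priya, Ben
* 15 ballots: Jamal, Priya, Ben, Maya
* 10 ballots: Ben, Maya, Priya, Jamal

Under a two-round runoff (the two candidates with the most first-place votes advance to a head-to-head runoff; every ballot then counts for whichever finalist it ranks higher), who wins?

Round 1 first-place votes: Ben 10, Maya 16, Jamal 25, Priya 26. Priya and Jamal advance.
Runoff: Priya is ranked above Jamal on 36 ballots, Jamal above Priya on 41.

Jamal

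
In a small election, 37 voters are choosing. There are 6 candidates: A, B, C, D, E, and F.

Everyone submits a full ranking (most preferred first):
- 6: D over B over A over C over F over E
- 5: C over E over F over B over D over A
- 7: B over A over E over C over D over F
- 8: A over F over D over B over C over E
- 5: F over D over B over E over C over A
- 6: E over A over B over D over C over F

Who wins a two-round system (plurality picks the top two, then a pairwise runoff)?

Round 1 first-place votes: A 8, B 7, C 5, D 6, E 6, F 5. A and B advance.
Runoff: A is ranked above B on 14 ballots, B above A on 23.

B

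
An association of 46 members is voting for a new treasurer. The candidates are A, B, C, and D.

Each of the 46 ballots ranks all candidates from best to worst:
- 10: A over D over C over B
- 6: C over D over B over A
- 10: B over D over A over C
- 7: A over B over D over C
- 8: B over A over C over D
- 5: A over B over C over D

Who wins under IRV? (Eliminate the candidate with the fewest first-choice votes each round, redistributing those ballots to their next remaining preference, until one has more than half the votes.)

B

Round 1: A 22, B 18, C 6, D 0. D eliminated.
Round 2: A 22, B 18, C 6. C eliminated.
Round 3: A 22, B 24. B has a majority (≥24).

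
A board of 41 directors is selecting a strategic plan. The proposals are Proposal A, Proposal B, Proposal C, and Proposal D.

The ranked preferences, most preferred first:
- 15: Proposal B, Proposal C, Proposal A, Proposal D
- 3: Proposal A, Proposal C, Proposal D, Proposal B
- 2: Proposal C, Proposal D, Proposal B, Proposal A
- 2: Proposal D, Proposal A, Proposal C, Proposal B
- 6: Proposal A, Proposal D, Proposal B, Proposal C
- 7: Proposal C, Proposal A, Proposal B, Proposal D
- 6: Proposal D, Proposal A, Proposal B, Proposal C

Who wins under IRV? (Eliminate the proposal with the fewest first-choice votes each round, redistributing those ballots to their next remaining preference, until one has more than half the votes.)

Proposal A

Round 1: Proposal A 9, Proposal B 15, Proposal C 9, Proposal D 8. Proposal D eliminated.
Round 2: Proposal A 17, Proposal B 15, Proposal C 9. Proposal C eliminated.
Round 3: Proposal A 24, Proposal B 17. Proposal A has a majority (≥21).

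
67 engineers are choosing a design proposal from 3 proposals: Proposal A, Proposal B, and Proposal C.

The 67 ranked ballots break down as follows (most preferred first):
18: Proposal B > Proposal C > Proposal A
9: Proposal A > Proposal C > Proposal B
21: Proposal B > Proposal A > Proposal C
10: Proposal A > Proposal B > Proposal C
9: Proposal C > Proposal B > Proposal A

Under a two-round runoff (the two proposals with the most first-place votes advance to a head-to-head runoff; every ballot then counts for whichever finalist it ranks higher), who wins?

Proposal B

Round 1 first-place votes: Proposal A 19, Proposal B 39, Proposal C 9. Proposal B and Proposal A advance.
Runoff: Proposal B is ranked above Proposal A on 48 ballots, Proposal A above Proposal B on 19.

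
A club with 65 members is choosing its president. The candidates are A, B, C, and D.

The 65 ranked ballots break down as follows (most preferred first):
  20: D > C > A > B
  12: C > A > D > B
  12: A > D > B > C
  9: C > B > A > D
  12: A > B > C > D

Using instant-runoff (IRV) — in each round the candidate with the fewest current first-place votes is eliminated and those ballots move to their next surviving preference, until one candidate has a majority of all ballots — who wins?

C

Round 1: A 24, B 0, C 21, D 20. B eliminated.
Round 2: A 24, C 21, D 20. D eliminated.
Round 3: A 24, C 41. C has a majority (≥33).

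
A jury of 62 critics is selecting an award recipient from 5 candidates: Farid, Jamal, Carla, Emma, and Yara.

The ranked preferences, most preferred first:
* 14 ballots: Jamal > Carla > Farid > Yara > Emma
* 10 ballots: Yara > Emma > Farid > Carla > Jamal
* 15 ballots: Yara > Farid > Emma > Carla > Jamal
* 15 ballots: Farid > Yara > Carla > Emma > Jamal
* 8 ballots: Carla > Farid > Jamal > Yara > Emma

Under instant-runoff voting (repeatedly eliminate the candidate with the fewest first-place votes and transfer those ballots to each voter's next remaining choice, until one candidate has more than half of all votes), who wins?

Farid

Round 1: Farid 15, Jamal 14, Carla 8, Emma 0, Yara 25. Emma eliminated.
Round 2: Farid 15, Jamal 14, Carla 8, Yara 25. Carla eliminated.
Round 3: Farid 23, Jamal 14, Yara 25. Jamal eliminated.
Round 4: Farid 37, Yara 25. Farid has a majority (≥32).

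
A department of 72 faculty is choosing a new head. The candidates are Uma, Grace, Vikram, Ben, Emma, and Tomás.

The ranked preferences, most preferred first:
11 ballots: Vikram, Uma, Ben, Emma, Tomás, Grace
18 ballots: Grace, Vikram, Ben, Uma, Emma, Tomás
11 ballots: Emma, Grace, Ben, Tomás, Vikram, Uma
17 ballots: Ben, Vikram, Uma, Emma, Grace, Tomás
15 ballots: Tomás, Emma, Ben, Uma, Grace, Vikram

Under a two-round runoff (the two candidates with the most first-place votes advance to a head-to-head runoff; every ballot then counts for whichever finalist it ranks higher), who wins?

Round 1 first-place votes: Uma 0, Grace 18, Vikram 11, Ben 17, Emma 11, Tomás 15. Grace and Ben advance.
Runoff: Grace is ranked above Ben on 29 ballots, Ben above Grace on 43.

Ben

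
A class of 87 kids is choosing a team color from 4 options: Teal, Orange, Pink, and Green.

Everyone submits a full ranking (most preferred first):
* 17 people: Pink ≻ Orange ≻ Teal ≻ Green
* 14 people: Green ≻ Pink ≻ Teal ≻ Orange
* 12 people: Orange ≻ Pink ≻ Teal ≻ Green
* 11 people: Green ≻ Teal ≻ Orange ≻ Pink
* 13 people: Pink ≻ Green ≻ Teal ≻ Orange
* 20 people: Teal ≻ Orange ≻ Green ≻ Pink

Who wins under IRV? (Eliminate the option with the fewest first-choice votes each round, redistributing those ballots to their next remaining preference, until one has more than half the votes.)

Green

Round 1: Teal 20, Orange 12, Pink 30, Green 25. Orange eliminated.
Round 2: Teal 20, Pink 42, Green 25. Teal eliminated.
Round 3: Pink 42, Green 45. Green has a majority (≥44).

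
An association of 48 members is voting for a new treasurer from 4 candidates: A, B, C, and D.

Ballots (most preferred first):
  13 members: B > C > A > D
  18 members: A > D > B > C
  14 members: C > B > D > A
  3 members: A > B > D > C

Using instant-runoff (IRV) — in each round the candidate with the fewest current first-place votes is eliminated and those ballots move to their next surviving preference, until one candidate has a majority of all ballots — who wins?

C

Round 1: A 21, B 13, C 14, D 0. D eliminated.
Round 2: A 21, B 13, C 14. B eliminated.
Round 3: A 21, C 27. C has a majority (≥25).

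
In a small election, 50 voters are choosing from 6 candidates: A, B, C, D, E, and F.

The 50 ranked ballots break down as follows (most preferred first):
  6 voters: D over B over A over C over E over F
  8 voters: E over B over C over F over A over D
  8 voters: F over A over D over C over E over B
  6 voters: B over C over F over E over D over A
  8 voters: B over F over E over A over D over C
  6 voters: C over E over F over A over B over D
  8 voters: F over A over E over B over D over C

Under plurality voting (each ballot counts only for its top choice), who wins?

First-place votes: A 0, B 14, C 6, D 6, E 8, F 16.

F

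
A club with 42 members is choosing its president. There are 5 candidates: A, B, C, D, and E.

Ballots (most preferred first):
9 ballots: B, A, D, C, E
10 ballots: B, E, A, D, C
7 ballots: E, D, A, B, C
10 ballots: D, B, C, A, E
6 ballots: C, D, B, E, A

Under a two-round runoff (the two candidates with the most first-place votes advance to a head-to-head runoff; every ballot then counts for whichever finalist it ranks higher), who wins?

D

Round 1 first-place votes: A 0, B 19, C 6, D 10, E 7. B and D advance.
Runoff: B is ranked above D on 19 ballots, D above B on 23.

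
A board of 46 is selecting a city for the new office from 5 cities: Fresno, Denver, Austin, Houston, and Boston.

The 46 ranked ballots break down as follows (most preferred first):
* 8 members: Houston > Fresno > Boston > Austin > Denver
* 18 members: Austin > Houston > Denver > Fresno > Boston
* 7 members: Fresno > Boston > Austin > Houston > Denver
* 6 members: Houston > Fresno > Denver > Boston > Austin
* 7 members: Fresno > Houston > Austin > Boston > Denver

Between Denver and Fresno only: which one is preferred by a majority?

Denver is ranked above Fresno on 18 ballots; Fresno above Denver on 28.

Fresno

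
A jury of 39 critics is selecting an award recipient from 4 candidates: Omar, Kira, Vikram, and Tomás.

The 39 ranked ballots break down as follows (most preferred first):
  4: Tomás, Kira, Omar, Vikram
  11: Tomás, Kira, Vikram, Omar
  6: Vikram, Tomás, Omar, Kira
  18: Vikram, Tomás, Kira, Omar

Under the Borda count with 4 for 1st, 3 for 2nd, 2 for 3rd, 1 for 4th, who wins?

Tomás

Omar: 4×2 + 11×1 + 6×2 + 18×1 = 49
Kira: 4×3 + 11×3 + 6×1 + 18×2 = 87
Vikram: 4×1 + 11×2 + 6×4 + 18×4 = 122
Tomás: 4×4 + 11×4 + 6×3 + 18×3 = 132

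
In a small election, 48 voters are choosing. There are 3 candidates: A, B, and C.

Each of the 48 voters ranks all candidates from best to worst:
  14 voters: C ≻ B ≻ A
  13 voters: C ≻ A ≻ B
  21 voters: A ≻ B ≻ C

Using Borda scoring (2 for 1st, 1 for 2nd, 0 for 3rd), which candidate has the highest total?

A

A: 14×0 + 13×1 + 21×2 = 55
B: 14×1 + 13×0 + 21×1 = 35
C: 14×2 + 13×2 + 21×0 = 54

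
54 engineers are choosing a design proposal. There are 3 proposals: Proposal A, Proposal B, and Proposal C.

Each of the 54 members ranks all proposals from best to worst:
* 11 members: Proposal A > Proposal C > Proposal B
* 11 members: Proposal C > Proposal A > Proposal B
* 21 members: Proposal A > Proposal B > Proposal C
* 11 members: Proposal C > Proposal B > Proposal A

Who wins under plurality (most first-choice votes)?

Proposal A

First-place votes: Proposal A 32, Proposal B 0, Proposal C 22.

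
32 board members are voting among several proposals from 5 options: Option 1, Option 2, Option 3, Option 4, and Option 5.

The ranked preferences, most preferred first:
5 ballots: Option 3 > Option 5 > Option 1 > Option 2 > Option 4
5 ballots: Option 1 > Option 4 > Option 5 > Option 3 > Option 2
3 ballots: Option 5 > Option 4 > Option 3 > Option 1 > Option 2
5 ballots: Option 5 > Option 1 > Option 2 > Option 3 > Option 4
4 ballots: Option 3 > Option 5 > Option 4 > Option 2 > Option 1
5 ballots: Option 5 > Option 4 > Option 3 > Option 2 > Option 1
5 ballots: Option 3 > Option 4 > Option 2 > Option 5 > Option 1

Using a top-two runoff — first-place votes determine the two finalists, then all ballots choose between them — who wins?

Round 1 first-place votes: Option 1 5, Option 2 0, Option 3 14, Option 4 0, Option 5 13. Option 3 and Option 5 advance.
Runoff: Option 3 is ranked above Option 5 on 14 ballots, Option 5 above Option 3 on 18.

Option 5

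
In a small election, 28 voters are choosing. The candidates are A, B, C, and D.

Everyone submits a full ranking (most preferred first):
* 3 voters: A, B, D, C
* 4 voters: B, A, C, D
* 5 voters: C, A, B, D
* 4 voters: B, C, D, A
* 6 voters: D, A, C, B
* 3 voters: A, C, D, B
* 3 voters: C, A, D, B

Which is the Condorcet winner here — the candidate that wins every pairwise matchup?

A

A vs B: 20–8
A vs C: 16–12
A vs D: 18–10
A beats every other candidate.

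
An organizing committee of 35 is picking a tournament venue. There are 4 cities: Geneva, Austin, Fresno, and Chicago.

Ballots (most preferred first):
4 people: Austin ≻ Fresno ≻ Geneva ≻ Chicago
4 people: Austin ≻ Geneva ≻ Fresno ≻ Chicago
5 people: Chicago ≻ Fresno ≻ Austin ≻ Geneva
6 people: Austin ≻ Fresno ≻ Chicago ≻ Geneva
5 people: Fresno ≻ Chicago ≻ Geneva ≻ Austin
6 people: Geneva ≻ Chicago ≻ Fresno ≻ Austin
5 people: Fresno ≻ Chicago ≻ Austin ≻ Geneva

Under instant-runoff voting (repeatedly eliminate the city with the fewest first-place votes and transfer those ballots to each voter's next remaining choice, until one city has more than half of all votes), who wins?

Round 1: Geneva 6, Austin 14, Fresno 10, Chicago 5. Chicago eliminated.
Round 2: Geneva 6, Austin 14, Fresno 15. Geneva eliminated.
Round 3: Austin 14, Fresno 21. Fresno has a majority (≥18).

Fresno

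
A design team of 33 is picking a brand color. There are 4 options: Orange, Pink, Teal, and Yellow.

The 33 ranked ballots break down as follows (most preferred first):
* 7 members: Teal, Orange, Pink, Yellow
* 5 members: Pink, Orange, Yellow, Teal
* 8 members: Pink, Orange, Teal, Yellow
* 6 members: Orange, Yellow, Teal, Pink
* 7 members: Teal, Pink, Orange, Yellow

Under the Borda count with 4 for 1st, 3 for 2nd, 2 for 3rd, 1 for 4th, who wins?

Orange: 7×3 + 5×3 + 8×3 + 6×4 + 7×2 = 98
Pink: 7×2 + 5×4 + 8×4 + 6×1 + 7×3 = 93
Teal: 7×4 + 5×1 + 8×2 + 6×2 + 7×4 = 89
Yellow: 7×1 + 5×2 + 8×1 + 6×3 + 7×1 = 50

Orange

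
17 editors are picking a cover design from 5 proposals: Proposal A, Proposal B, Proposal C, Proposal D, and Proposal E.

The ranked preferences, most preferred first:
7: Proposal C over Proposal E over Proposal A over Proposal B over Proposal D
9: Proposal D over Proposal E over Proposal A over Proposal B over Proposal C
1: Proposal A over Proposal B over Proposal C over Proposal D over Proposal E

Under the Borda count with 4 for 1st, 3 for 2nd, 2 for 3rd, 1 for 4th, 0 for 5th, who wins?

Proposal E

Proposal A: 7×2 + 9×2 + 1×4 = 36
Proposal B: 7×1 + 9×1 + 1×3 = 19
Proposal C: 7×4 + 9×0 + 1×2 = 30
Proposal D: 7×0 + 9×4 + 1×1 = 37
Proposal E: 7×3 + 9×3 + 1×0 = 48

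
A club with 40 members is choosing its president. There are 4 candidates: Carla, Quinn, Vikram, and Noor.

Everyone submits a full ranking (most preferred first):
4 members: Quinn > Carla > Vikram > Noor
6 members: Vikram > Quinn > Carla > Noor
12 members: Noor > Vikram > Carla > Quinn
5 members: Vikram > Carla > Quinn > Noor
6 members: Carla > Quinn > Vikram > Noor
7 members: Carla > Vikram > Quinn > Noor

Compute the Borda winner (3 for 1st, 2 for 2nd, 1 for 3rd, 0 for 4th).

Carla: 4×2 + 6×1 + 12×1 + 5×2 + 6×3 + 7×3 = 75
Quinn: 4×3 + 6×2 + 12×0 + 5×1 + 6×2 + 7×1 = 48
Vikram: 4×1 + 6×3 + 12×2 + 5×3 + 6×1 + 7×2 = 81
Noor: 4×0 + 6×0 + 12×3 + 5×0 + 6×0 + 7×0 = 36

Vikram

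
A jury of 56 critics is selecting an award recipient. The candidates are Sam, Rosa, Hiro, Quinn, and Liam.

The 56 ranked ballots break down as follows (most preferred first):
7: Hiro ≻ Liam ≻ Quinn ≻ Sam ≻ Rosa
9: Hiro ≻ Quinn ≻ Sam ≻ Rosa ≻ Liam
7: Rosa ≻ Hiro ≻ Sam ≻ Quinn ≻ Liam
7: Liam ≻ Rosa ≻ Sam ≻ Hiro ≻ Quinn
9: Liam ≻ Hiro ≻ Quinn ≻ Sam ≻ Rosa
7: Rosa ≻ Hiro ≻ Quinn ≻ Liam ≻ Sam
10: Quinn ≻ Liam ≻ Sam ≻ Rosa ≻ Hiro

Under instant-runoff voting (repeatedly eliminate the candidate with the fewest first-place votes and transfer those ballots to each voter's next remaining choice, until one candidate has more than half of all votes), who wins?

Hiro

Round 1: Sam 0, Rosa 14, Hiro 16, Quinn 10, Liam 16. Sam eliminated.
Round 2: Rosa 14, Hiro 16, Quinn 10, Liam 16. Quinn eliminated.
Round 3: Rosa 14, Hiro 16, Liam 26. Rosa eliminated.
Round 4: Hiro 30, Liam 26. Hiro has a majority (≥29).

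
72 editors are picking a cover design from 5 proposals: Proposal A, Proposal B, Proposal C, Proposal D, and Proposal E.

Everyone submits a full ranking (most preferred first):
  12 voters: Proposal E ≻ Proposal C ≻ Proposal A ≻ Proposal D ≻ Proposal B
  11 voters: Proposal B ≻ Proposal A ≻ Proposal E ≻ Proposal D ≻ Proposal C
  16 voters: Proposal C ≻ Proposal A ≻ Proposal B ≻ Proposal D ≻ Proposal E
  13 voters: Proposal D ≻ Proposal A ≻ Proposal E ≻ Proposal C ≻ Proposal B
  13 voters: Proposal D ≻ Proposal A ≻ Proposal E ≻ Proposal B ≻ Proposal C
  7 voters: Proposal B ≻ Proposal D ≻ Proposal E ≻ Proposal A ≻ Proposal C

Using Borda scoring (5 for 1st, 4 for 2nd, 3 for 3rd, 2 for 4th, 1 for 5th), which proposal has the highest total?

Proposal A: 12×3 + 11×4 + 16×4 + 13×4 + 13×4 + 7×2 = 262
Proposal B: 12×1 + 11×5 + 16×3 + 13×1 + 13×2 + 7×5 = 189
Proposal C: 12×4 + 11×1 + 16×5 + 13×2 + 13×1 + 7×1 = 185
Proposal D: 12×2 + 11×2 + 16×2 + 13×5 + 13×5 + 7×4 = 236
Proposal E: 12×5 + 11×3 + 16×1 + 13×3 + 13×3 + 7×3 = 208

Proposal A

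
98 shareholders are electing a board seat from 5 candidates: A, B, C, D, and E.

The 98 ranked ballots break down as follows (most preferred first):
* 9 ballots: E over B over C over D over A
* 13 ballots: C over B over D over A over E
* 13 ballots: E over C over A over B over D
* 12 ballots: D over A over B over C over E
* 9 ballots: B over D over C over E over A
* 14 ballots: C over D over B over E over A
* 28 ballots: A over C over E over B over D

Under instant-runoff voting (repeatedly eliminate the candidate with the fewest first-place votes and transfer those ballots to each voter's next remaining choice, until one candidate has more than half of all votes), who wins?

C

Round 1: A 28, B 9, C 27, D 12, E 22. B eliminated.
Round 2: A 28, C 27, D 21, E 22. D eliminated.
Round 3: A 40, C 36, E 22. E eliminated.
Round 4: A 40, C 58. C has a majority (≥50).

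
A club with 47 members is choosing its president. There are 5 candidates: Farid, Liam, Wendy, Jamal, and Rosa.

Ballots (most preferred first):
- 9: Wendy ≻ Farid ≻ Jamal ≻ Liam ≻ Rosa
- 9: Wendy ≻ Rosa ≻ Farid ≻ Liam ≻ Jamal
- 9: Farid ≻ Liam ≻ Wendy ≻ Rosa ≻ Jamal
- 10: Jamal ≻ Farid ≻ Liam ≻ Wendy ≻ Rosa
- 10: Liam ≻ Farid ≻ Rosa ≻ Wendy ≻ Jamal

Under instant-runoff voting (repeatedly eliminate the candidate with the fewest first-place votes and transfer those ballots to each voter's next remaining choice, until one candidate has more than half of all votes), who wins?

Liam

Round 1: Farid 9, Liam 10, Wendy 18, Jamal 10, Rosa 0. Rosa eliminated.
Round 2: Farid 9, Liam 10, Wendy 18, Jamal 10. Farid eliminated.
Round 3: Liam 19, Wendy 18, Jamal 10. Jamal eliminated.
Round 4: Liam 29, Wendy 18. Liam has a majority (≥24).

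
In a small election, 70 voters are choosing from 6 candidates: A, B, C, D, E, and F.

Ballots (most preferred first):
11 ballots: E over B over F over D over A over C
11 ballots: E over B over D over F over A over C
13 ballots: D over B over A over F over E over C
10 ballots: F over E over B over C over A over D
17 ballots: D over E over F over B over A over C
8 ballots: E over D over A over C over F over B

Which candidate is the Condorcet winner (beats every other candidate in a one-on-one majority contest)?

E vs A: 57–13
E vs B: 57–13
E vs C: 70–0
E vs D: 40–30
E vs F: 47–23
E beats every other candidate.

E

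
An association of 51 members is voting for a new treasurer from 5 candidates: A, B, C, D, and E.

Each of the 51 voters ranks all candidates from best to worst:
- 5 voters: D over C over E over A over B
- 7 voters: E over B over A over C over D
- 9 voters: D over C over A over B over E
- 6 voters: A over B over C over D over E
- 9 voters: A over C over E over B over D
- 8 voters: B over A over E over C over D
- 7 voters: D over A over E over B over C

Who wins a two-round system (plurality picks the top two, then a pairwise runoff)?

A

Round 1 first-place votes: A 15, B 8, C 0, D 21, E 7. D and A advance.
Runoff: D is ranked above A on 21 ballots, A above D on 30.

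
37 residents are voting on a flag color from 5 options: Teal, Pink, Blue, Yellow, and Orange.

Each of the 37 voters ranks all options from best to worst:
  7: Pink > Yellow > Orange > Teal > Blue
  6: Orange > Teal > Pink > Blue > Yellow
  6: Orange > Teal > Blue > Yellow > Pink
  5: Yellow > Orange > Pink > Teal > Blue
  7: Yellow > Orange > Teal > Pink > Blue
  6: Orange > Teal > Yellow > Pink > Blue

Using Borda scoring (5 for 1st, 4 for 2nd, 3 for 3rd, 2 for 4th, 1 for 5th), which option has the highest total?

Teal: 7×2 + 6×4 + 6×4 + 5×2 + 7×3 + 6×4 = 117
Pink: 7×5 + 6×3 + 6×1 + 5×3 + 7×2 + 6×2 = 100
Blue: 7×1 + 6×2 + 6×3 + 5×1 + 7×1 + 6×1 = 55
Yellow: 7×4 + 6×1 + 6×2 + 5×5 + 7×5 + 6×3 = 124
Orange: 7×3 + 6×5 + 6×5 + 5×4 + 7×4 + 6×5 = 159

Orange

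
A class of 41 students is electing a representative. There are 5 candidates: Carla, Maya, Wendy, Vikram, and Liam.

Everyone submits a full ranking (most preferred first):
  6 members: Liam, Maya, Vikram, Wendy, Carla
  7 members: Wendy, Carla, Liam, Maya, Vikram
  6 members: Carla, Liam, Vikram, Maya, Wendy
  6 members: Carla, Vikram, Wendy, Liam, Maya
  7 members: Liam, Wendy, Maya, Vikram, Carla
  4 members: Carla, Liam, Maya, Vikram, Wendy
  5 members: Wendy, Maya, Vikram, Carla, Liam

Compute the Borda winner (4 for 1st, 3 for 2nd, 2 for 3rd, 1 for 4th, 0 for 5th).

Liam

Carla: 6×0 + 7×3 + 6×4 + 6×4 + 7×0 + 4×4 + 5×1 = 90
Maya: 6×3 + 7×1 + 6×1 + 6×0 + 7×2 + 4×2 + 5×3 = 68
Wendy: 6×1 + 7×4 + 6×0 + 6×2 + 7×3 + 4×0 + 5×4 = 87
Vikram: 6×2 + 7×0 + 6×2 + 6×3 + 7×1 + 4×1 + 5×2 = 63
Liam: 6×4 + 7×2 + 6×3 + 6×1 + 7×4 + 4×3 + 5×0 = 102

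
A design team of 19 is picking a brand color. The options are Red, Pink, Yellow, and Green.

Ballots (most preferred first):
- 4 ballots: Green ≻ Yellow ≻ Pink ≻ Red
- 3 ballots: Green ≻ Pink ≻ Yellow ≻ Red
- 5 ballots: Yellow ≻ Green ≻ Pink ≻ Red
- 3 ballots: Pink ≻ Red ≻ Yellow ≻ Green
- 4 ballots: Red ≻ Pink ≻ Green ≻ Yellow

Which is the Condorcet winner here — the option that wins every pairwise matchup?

Green

Green vs Red: 12–7
Green vs Pink: 12–7
Green vs Yellow: 11–8
Green beats every other option.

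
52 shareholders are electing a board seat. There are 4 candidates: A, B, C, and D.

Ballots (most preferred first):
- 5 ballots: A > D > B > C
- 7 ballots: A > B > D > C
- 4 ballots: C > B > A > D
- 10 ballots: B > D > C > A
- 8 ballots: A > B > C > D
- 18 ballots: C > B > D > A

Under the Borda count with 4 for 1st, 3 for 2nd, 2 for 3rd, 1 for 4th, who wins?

A: 5×4 + 7×4 + 4×2 + 10×1 + 8×4 + 18×1 = 116
B: 5×2 + 7×3 + 4×3 + 10×4 + 8×3 + 18×3 = 161
C: 5×1 + 7×1 + 4×4 + 10×2 + 8×2 + 18×4 = 136
D: 5×3 + 7×2 + 4×1 + 10×3 + 8×1 + 18×2 = 107

B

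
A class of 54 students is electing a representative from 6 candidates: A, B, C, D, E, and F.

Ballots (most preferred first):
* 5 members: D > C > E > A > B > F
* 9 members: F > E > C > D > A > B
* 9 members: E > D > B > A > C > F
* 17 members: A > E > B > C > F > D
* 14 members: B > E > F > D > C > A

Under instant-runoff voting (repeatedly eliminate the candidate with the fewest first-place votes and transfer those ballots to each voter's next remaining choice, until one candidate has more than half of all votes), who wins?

Round 1: A 17, B 14, C 0, D 5, E 9, F 9. C eliminated.
Round 2: A 17, B 14, D 5, E 9, F 9. D eliminated.
Round 3: A 17, B 14, E 14, F 9. F eliminated.
Round 4: A 17, B 14, E 23. B eliminated.
Round 5: A 17, E 37. E has a majority (≥28).

E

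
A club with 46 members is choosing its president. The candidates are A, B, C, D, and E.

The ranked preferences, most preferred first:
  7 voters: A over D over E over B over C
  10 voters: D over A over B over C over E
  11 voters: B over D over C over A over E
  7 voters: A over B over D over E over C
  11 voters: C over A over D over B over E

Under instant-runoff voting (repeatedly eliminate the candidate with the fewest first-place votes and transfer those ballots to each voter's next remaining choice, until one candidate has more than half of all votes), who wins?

A

Round 1: A 14, B 11, C 11, D 10, E 0. E eliminated.
Round 2: A 14, B 11, C 11, D 10. D eliminated.
Round 3: A 24, B 11, C 11. A has a majority (≥24).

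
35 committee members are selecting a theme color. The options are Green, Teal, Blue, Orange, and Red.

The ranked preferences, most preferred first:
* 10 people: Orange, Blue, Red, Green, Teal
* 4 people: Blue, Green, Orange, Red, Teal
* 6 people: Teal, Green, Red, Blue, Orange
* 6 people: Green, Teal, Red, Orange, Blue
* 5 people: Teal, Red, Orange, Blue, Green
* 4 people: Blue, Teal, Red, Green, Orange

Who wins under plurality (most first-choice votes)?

Teal

First-place votes: Green 6, Teal 11, Blue 8, Orange 10, Red 0.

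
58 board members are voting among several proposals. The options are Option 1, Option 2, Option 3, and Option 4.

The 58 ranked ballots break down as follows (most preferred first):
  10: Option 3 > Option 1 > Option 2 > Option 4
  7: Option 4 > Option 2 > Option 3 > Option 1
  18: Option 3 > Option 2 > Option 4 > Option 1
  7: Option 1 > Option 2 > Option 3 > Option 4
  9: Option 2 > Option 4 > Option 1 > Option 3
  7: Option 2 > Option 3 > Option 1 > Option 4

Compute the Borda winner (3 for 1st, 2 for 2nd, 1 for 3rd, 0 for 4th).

Option 2

Option 1: 10×2 + 7×0 + 18×0 + 7×3 + 9×1 + 7×1 = 57
Option 2: 10×1 + 7×2 + 18×2 + 7×2 + 9×3 + 7×3 = 122
Option 3: 10×3 + 7×1 + 18×3 + 7×1 + 9×0 + 7×2 = 112
Option 4: 10×0 + 7×3 + 18×1 + 7×0 + 9×2 + 7×0 = 57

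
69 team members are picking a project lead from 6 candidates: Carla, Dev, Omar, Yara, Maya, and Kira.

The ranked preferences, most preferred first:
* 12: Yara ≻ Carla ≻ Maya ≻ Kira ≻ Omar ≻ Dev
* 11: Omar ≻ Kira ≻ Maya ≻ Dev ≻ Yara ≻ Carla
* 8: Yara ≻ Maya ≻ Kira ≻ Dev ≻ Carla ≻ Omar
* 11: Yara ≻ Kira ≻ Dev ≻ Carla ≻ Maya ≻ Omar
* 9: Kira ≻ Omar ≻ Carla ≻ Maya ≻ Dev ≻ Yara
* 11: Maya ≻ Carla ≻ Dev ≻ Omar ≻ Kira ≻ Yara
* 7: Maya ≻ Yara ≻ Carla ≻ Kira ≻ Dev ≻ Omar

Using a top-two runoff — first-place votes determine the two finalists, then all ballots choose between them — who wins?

Maya

Round 1 first-place votes: Carla 0, Dev 0, Omar 11, Yara 31, Maya 18, Kira 9. Yara and Maya advance.
Runoff: Yara is ranked above Maya on 31 ballots, Maya above Yara on 38.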